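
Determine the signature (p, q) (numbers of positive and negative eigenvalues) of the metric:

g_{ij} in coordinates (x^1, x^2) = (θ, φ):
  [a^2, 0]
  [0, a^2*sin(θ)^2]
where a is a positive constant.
The metric is diagonal, so its eigenvalues are the diagonal entries: a^2, a^2*sin(θ)^2 (at a generic point, where coordinate-dependent entries are positive).
2 positive, 0 negative.
(2, 0) - Riemannian (positive definite)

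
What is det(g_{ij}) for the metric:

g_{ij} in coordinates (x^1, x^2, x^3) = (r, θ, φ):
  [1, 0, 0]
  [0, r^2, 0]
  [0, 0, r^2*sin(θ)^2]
Diagonal metric: det(g) = g_{11}·g_{22}·g_{33}
= (1)·(r^2)·(r^2*sin(θ)^2)
det(g) = r^4*sin(θ)^2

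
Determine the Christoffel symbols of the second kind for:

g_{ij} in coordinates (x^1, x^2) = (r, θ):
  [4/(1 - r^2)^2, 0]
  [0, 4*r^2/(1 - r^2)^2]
Using Γ^k_{ij} = (1/2) g^{km} (∂_i g_{mj} + ∂_j g_{mi} - ∂_m g_{ij}); the metric is diagonal, so only the m = k term contributes.
Non-zero symbols (using the symmetry Γ^k_{ij} = Γ^k_{ji}):
Γ^r_{r r} = (1/2) g^{rr} (∂_r g_{rr} + ∂_r g_{rr} - ∂_r g_{rr}) = (1/2)((1 - r^2)^2/4)((16*r/(1 - r^2)^3) + (16*r/(1 - r^2)^3) - (16*r/(1 - r^2)^3)) = 2*r/(1 - r^2)
Γ^r_{θ θ} = (1/2) g^{rr} (∂_θ g_{rθ} + ∂_θ g_{rθ} - ∂_r g_{θθ}) = (1/2)((1 - r^2)^2/4)((0) + (0) - (-8*(r^3 + r)/(r^2 - 1)^3)) = (r^3 + r)/(r^2 - 1)
Γ^θ_{r θ} = (1/2) g^{θθ} (∂_r g_{θθ} + ∂_θ g_{θr} - ∂_θ g_{rθ}) = (1/2)((1 - r^2)^2/(4*r^2))((-8*(r^3 + r)/(r^2 - 1)^3) + (0) - (0)) = (-r^2 - 1)/(r^3 - r)
All other Christoffel symbols are zero.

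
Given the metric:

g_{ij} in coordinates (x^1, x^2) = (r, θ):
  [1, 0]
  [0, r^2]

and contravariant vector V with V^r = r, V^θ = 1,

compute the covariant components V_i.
V_i = g_{ij} V^j:
V_r = (1)(r) + (0)(1) = r
V_θ = (0)(r) + (r^2)(1) = r^2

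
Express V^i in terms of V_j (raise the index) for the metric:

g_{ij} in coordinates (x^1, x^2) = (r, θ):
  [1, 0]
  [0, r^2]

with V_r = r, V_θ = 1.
Inverse metric (diagonal): g^{rr} = 1, g^{θθ} = 1/r^2
V^i = g^{ij} V_j:
V^r = (1)(r) + (0)(1) = r
V^θ = (0)(r) + (1/r^2)(1) = 1/r^2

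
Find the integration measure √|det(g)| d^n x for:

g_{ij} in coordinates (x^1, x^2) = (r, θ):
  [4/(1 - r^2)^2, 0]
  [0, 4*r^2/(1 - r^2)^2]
det(g) = 16*r^2/(1 - r^2)^4
√|det(g)| = 4*r/(r^2 - 1)^2
Volume element: dV = 4*r/(r^2 - 1)^2 dr dθ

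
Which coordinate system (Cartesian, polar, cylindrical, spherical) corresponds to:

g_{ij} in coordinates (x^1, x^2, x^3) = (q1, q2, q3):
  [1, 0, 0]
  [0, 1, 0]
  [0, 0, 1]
All components are constant and the metric is the identity, i.e. orthonormal rectilinear coordinates.
Cartesian (3D) coordinates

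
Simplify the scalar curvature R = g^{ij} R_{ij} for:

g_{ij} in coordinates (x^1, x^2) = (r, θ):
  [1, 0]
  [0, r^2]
Non-zero Christoffel symbols (Γ^k_{ij} = Γ^k_{ji}):
Γ^r_{θ θ} = -r
Γ^θ_{r θ} = 1/r
Ricci tensor (R_{ij} = R^k_{ikj}): R_{rr} = 0, R_{rθ} = 0, R_{θθ} = 0
Inverse metric: g^{rr} = 1, g^{θθ} = 1/r^2
R = g^{ij} R_{ij} = (1)(0) + (1/r^2)(0) = 0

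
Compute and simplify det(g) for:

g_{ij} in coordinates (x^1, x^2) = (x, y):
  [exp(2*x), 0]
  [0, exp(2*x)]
For a 2×2 metric: det(g) = g_{11}·g_{22} - g_{12}·g_{21}
= (exp(2*x))·(exp(2*x)) - (0)·(0)
= exp(4*x) - 0
det(g) = exp(4*x)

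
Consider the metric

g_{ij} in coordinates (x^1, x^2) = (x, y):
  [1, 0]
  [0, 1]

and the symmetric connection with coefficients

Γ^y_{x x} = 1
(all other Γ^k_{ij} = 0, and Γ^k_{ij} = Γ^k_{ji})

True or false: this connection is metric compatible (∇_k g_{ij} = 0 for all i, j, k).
Using ∇_k g_{ij} = ∂_k g_{ij} - Γ^m_{ki} g_{mj} - Γ^m_{kj} g_{im}:
∇_x g_{xy} = (0) - (1) - (0) = -1 ≠ 0
So the connection is not metric compatible (it is not the Levi-Civita connection).
False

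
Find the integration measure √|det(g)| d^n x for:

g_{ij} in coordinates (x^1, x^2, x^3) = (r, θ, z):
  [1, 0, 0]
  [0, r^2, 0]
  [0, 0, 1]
det(g) = r^2
√|det(g)| = r
Volume element: dV = r dr dθ dz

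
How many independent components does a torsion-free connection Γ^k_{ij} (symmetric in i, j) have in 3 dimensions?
Γ^k_{ij} has n choices for the upper index and n(n+1)/2 independent symmetric lower index pairs.
Total = 3 × 3×4/2 = 3 × 6 = 18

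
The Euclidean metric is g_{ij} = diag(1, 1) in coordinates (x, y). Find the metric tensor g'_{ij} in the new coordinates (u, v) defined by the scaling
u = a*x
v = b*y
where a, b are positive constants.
Invert the transformation: x = u/a, y = v/b
g'_{ij} = (∂x^k/∂x'^i)(∂x^l/∂x'^j) g_{kl}; with g_{kl} = δ_{kl} this is Σ_k (∂x^k/∂x'^i)(∂x^k/∂x'^j).
Jacobian: ∂x/∂u = 1/a, ∂x/∂v = 0, ∂y/∂u = 0, ∂y/∂v = 1/b
g'_{uu} = (1/a)(1/a) + (0)(0) = 1/a^2
g'_{uv} = (1/a)(0) + (0)(1/b) = 0
g'_{vv} = (0)(0) + (1/b)(1/b) = 1/b^2
g'_{ij} = diag(1/a^2, 1/b^2)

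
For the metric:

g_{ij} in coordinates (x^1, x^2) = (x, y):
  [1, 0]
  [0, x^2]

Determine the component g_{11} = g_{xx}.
With x^1 = x, x^2 = y, g_{11} = g_{xx} is the row-1, column-1 entry of the matrix.
g_{11} = 1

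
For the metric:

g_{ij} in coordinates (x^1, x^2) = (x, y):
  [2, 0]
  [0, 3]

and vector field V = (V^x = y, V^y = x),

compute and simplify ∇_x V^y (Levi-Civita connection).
All Christoffel symbols are zero.
∇_x V^y = ∂_x V^y + Γ^y_{x j} V^j
  = (1) + (0)(y) + (0)(x)
  = 1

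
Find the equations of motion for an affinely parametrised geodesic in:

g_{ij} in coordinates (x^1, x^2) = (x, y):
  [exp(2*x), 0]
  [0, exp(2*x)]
Geodesic equation: d^2x^k/dλ^2 + Γ^k_{ij} (dx^i/dλ)(dx^j/dλ) = 0.
Non-zero Christoffel symbols:
Γ^x_{x x} = 1
Γ^x_{y y} = -1
Γ^y_{x y} = 1
Substituting (the symmetric pair Γ^k_{ij}, Γ^k_{ji} combines into a factor 2):
d^2x/dλ^2 + (dx/dλ)^2 - (dy/dλ)^2 = 0
d^2y/dλ^2 + 2 (dx/dλ)(dy/dλ) = 0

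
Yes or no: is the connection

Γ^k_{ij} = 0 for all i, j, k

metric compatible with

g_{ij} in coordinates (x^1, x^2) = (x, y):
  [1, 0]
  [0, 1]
Using ∇_k g_{ij} = ∂_k g_{ij} - Γ^m_{ki} g_{mj} - Γ^m_{kj} g_{im}:
e.g. ∇_y g_{xy} = (0) - (0) - (0) = 0
Every component ∇_k g_{ij} vanishes: the connection is metric compatible.
Yes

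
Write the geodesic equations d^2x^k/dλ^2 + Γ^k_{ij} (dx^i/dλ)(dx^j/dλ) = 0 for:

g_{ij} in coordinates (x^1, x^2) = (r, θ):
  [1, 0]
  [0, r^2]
Geodesic equation: d^2x^k/dλ^2 + Γ^k_{ij} (dx^i/dλ)(dx^j/dλ) = 0.
Non-zero Christoffel symbols:
Γ^r_{θ θ} = -r
Γ^θ_{r θ} = 1/r
Substituting (the symmetric pair Γ^k_{ij}, Γ^k_{ji} combines into a factor 2):
d^2r/dλ^2 - r (dθ/dλ)^2 = 0
d^2θ/dλ^2 + (2/r) (dr/dλ)(dθ/dλ) = 0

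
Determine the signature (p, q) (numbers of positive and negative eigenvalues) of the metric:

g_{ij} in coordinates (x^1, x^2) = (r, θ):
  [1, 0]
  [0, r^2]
The metric is diagonal, so its eigenvalues are the diagonal entries: 1, r^2 (at a generic point, where coordinate-dependent entries are positive).
2 positive, 0 negative.
(2, 0) - Riemannian (positive definite)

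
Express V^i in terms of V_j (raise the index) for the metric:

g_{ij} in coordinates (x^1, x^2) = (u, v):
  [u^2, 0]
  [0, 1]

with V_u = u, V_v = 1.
Inverse metric (diagonal): g^{uu} = 1/u^2, g^{vv} = 1
V^i = g^{ij} V_j:
V^u = (1/u^2)(u) + (0)(1) = 1/u
V^v = (0)(u) + (1)(1) = 1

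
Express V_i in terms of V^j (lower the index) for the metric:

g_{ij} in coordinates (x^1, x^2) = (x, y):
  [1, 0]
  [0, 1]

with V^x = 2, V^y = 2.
V_i = g_{ij} V^j:
V_x = (1)(2) + (0)(2) = 2
V_y = (0)(2) + (1)(2) = 2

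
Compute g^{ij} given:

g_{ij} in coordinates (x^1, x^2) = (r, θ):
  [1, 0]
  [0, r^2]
The metric is diagonal, so g^{ij} is diagonal with entries 1/g_{ii}: diag(1, 1/(r^2)).
g^{ij}:
  [1, 0]
  [0, 1/r^2]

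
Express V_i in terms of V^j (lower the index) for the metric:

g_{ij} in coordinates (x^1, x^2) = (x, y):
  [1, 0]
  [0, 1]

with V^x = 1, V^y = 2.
V_i = g_{ij} V^j:
V_x = (1)(1) + (0)(2) = 1
V_y = (0)(1) + (1)(2) = 2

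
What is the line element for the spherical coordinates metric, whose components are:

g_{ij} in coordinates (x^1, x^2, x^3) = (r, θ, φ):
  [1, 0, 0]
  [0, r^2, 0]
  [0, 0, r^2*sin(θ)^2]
ds^2 = g_{ij} dx^i dx^j; only the non-zero components contribute.
ds^2 = dr^2 + r^2 dθ^2 + r^2*sin(θ)^2 dφ^2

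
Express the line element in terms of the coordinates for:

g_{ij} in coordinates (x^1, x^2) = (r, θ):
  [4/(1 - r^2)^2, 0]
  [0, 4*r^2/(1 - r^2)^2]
ds^2 = g_{ij} dx^i dx^j; only the non-zero components contribute.
ds^2 = (4/(1 - r^2)^2) dr^2 + (4*r^2/(1 - r^2)^2) dθ^2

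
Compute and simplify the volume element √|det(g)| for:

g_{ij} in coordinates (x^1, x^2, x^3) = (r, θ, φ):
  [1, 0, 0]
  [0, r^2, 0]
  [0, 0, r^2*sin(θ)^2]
det(g) = r^4*sin(θ)^2
√|det(g)| = r^2*sin(θ) (taking 0 < θ < π so that |sin(θ)| = sin(θ))
Volume element: dV = r^2*sin(θ) dr dθ dφ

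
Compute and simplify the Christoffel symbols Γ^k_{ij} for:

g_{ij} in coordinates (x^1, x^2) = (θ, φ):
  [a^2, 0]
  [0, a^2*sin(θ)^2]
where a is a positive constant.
Using Γ^k_{ij} = (1/2) g^{km} (∂_i g_{mj} + ∂_j g_{mi} - ∂_m g_{ij}); the metric is diagonal, so only the m = k term contributes.
Non-zero symbols (using the symmetry Γ^k_{ij} = Γ^k_{ji}):
Γ^θ_{φ φ} = (1/2) g^{θθ} (∂_φ g_{θφ} + ∂_φ g_{θφ} - ∂_θ g_{φφ}) = (1/2)(1/a^2)((0) + (0) - (a^2*sin(2*θ))) = -sin(2*θ)/2
Γ^φ_{θ φ} = (1/2) g^{φφ} (∂_θ g_{φφ} + ∂_φ g_{φθ} - ∂_φ g_{θφ}) = (1/2)(1/(a^2*sin(θ)^2))((a^2*sin(2*θ)) + (0) - (0)) = 1/tan(θ)
All other Christoffel symbols are zero.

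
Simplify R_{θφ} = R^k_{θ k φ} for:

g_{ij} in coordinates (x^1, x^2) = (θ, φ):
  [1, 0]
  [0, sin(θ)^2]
Non-zero Christoffel symbols (Γ^k_{ij} = Γ^k_{ji}):
Γ^θ_{φ φ} = -sin(2*θ)/2
Γ^φ_{θ φ} = 1/tan(θ)
R^θ_{θ θ φ} = 0 (a repeated index in an antisymmetric pair)
R^φ_{θ φ φ} = 0 (a repeated index in an antisymmetric pair)
R_{θφ} = R^θ_{θ θ φ} + R^φ_{θ φ φ} = (0) + (0) = 0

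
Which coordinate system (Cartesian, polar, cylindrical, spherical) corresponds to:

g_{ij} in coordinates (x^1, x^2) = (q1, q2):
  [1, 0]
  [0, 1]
All components are constant and the metric is the identity, i.e. orthonormal rectilinear coordinates.
Cartesian (2D) coordinates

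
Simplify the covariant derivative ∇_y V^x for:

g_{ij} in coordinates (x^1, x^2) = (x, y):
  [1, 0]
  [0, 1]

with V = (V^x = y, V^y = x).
All Christoffel symbols are zero.
∇_y V^x = ∂_y V^x + Γ^x_{y j} V^j
  = (1) + (0)(y) + (0)(x)
  = 1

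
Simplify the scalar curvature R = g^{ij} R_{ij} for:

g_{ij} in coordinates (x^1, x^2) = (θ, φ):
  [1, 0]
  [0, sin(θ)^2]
Non-zero Christoffel symbols (Γ^k_{ij} = Γ^k_{ji}):
Γ^θ_{φ φ} = -sin(2*θ)/2
Γ^φ_{θ φ} = 1/tan(θ)
Ricci tensor (R_{ij} = R^k_{ikj}): R_{θθ} = 1, R_{θφ} = 0, R_{φφ} = sin(θ)^2
Inverse metric: g^{θθ} = 1, g^{φφ} = 1/sin(θ)^2
R = g^{ij} R_{ij} = (1)(1) + (1/sin(θ)^2)(sin(θ)^2) = 2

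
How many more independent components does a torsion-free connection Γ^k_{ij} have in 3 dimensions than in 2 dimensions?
Independent components in n dimensions: n × n(n+1)/2 = n^2(n+1)/2.
3D: 3 × 6 = 18
2D: 2 × 3 = 6
Difference = 18 - 6 = 12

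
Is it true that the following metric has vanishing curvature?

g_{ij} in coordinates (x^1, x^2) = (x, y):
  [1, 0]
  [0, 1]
All metric components are constant, so every Christoffel symbol vanishes and R^i_{jkl} = 0.
Yes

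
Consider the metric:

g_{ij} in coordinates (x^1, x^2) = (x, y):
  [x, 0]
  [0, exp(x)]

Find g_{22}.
With x^1 = x, x^2 = y, g_{22} = g_{yy} is the row-2, column-2 entry of the matrix.
g_{22} = exp(x)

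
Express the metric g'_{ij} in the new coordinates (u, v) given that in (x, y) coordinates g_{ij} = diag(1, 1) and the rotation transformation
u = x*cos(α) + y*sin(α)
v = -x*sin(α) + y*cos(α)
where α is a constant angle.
Invert the transformation: x = u*cos(α) - v*sin(α), y = u*sin(α) + v*cos(α)
g'_{ij} = (∂x^k/∂x'^i)(∂x^l/∂x'^j) g_{kl}; with g_{kl} = δ_{kl} this is Σ_k (∂x^k/∂x'^i)(∂x^k/∂x'^j).
Jacobian: ∂x/∂u = cos(α), ∂x/∂v = -sin(α), ∂y/∂u = sin(α), ∂y/∂v = cos(α)
g'_{uu} = (cos(α))(cos(α)) + (sin(α))(sin(α)) = 1
g'_{uv} = (cos(α))(-sin(α)) + (sin(α))(cos(α)) = 0
g'_{vv} = (-sin(α))(-sin(α)) + (cos(α))(cos(α)) = 1
g'_{ij} = diag(1, 1)
The Euclidean metric is invariant under rotations.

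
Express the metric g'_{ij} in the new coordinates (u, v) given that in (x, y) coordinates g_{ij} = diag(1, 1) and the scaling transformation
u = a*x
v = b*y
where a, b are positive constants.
Invert the transformation: x = u/a, y = v/b
g'_{ij} = (∂x^k/∂x'^i)(∂x^l/∂x'^j) g_{kl}; with g_{kl} = δ_{kl} this is Σ_k (∂x^k/∂x'^i)(∂x^k/∂x'^j).
Jacobian: ∂x/∂u = 1/a, ∂x/∂v = 0, ∂y/∂u = 0, ∂y/∂v = 1/b
g'_{uu} = (1/a)(1/a) + (0)(0) = 1/a^2
g'_{uv} = (1/a)(0) + (0)(1/b) = 0
g'_{vv} = (0)(0) + (1/b)(1/b) = 1/b^2
g'_{ij} = diag(1/a^2, 1/b^2)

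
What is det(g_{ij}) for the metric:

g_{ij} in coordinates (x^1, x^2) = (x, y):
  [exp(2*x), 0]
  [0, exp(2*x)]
For a 2×2 metric: det(g) = g_{11}·g_{22} - g_{12}·g_{21}
= (exp(2*x))·(exp(2*x)) - (0)·(0)
= exp(4*x) - 0
det(g) = exp(4*x)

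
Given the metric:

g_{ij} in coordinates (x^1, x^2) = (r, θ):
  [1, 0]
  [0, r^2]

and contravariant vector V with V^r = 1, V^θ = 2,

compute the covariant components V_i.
V_i = g_{ij} V^j:
V_r = (1)(1) + (0)(2) = 1
V_θ = (0)(1) + (r^2)(2) = 2*r^2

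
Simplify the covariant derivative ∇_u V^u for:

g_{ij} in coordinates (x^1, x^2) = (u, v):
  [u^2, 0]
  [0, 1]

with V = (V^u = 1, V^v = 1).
Non-zero Christoffel symbols:
Γ^u_{u u} = 1/u
∇_u V^u = ∂_u V^u + Γ^u_{u j} V^j
  = (0) + (1/u)(1) + (0)(1)
  = 1/u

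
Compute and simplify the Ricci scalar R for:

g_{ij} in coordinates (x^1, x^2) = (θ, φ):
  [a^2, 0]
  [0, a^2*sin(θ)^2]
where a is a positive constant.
Non-zero Christoffel symbols (Γ^k_{ij} = Γ^k_{ji}):
Γ^θ_{φ φ} = -sin(2*θ)/2
Γ^φ_{θ φ} = 1/tan(θ)
Ricci tensor (R_{ij} = R^k_{ikj}): R_{θθ} = 1, R_{θφ} = 0, R_{φφ} = sin(θ)^2
Inverse metric: g^{θθ} = 1/a^2, g^{φφ} = 1/(a^2*sin(θ)^2)
R = g^{ij} R_{ij} = (1/a^2)(1) + (1/(a^2*sin(θ)^2))(sin(θ)^2) = 2/a^2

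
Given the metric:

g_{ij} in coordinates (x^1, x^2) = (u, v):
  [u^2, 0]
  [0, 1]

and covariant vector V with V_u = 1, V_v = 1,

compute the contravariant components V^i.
Inverse metric (diagonal): g^{uu} = 1/u^2, g^{vv} = 1
V^i = g^{ij} V_j:
V^u = (1/u^2)(1) + (0)(1) = 1/u^2
V^v = (0)(1) + (1)(1) = 1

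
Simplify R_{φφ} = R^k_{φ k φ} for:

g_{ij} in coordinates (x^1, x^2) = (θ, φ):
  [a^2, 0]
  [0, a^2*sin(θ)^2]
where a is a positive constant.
Non-zero Christoffel symbols (Γ^k_{ij} = Γ^k_{ji}):
Γ^θ_{φ φ} = -sin(2*θ)/2
Γ^φ_{θ φ} = 1/tan(θ)
R^θ_{φ θ φ} = ∂_θ Γ^θ_{φ φ} - ∂_φ Γ^θ_{φ θ} + Γ^θ_{θ m} Γ^m_{φ φ} - Γ^θ_{φ m} Γ^m_{φ θ}
  = (-cos(2*θ)) - (0) + (0) - (-cos(θ)^2) = sin(θ)^2
R^φ_{φ φ φ} = 0 (a repeated index in an antisymmetric pair)
R_{φφ} = R^θ_{φ θ φ} + R^φ_{φ φ φ} = (sin(θ)^2) + (0) = sin(θ)^2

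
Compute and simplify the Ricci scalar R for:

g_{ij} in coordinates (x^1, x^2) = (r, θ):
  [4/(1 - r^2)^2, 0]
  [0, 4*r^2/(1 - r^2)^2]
Non-zero Christoffel symbols (Γ^k_{ij} = Γ^k_{ji}):
Γ^r_{r r} = 2*r/(1 - r^2)
Γ^r_{θ θ} = (r^3 + r)/(r^2 - 1)
Γ^θ_{r θ} = (-r^2 - 1)/(r^3 - r)
Ricci tensor (R_{ij} = R^k_{ikj}): R_{rr} = -4/(r^2 - 1)^2, R_{rθ} = 0, R_{θθ} = -4*r^2/(r^2 - 1)^2
Inverse metric: g^{rr} = (1 - r^2)^2/4, g^{θθ} = (1 - r^2)^2/(4*r^2)
R = g^{ij} R_{ij} = ((1 - r^2)^2/4)(-4/(r^2 - 1)^2) + ((1 - r^2)^2/(4*r^2))(-4*r^2/(r^2 - 1)^2) = -2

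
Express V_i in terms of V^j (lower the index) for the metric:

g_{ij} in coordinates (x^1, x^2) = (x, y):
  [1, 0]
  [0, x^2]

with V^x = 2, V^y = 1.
V_i = g_{ij} V^j:
V_x = (1)(2) + (0)(1) = 2
V_y = (0)(2) + (x^2)(1) = x^2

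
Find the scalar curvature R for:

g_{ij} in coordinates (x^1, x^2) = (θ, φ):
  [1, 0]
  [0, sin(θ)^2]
Non-zero Christoffel symbols (Γ^k_{ij} = Γ^k_{ji}):
Γ^θ_{φ φ} = -sin(2*θ)/2
Γ^φ_{θ φ} = 1/tan(θ)
Ricci tensor (R_{ij} = R^k_{ikj}): R_{θθ} = 1, R_{θφ} = 0, R_{φφ} = sin(θ)^2
Inverse metric: g^{θθ} = 1, g^{φφ} = 1/sin(θ)^2
R = g^{ij} R_{ij} = (1)(1) + (1/sin(θ)^2)(sin(θ)^2) = 2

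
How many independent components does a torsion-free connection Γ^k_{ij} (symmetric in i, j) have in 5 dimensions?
Γ^k_{ij} has n choices for the upper index and n(n+1)/2 independent symmetric lower index pairs.
Total = 5 × 5×6/2 = 5 × 15 = 75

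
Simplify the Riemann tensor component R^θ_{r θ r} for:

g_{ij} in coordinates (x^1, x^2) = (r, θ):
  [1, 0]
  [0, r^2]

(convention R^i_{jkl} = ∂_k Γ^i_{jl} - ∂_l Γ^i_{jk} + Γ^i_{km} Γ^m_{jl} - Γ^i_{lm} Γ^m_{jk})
Non-zero Christoffel symbols (Γ^k_{ij} = Γ^k_{ji}):
Γ^r_{θ θ} = -r
Γ^θ_{r θ} = 1/r
R^θ_{r θ r} = ∂_θ Γ^θ_{r r} - ∂_r Γ^θ_{r θ} + Γ^θ_{θ m} Γ^m_{r r} - Γ^θ_{r m} Γ^m_{r θ}
  = (0) - (-1/r^2) + (0) - (1/r^2) = 0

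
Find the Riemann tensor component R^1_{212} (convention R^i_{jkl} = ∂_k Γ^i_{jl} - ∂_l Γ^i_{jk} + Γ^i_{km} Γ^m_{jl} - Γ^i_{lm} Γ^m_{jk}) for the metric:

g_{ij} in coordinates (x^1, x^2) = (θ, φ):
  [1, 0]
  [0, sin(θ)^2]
Non-zero Christoffel symbols (Γ^k_{ij} = Γ^k_{ji}):
Γ^θ_{φ φ} = -sin(2*θ)/2
Γ^φ_{θ φ} = 1/tan(θ)
R^θ_{φ θ φ} = ∂_θ Γ^θ_{φ φ} - ∂_φ Γ^θ_{φ θ} + Γ^θ_{θ m} Γ^m_{φ φ} - Γ^θ_{φ m} Γ^m_{φ θ}
  = (-cos(2*θ)) - (0) + (0) - (-cos(θ)^2) = sin(θ)^2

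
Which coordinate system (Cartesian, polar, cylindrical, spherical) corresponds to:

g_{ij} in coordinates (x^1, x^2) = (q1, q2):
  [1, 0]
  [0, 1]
All components are constant and the metric is the identity, i.e. orthonormal rectilinear coordinates.
Cartesian (2D) coordinates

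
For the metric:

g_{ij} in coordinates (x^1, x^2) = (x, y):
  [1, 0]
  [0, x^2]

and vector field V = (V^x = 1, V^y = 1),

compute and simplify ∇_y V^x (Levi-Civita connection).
Non-zero Christoffel symbols:
Γ^x_{y y} = -x
Γ^y_{x y} = 1/x
∇_y V^x = ∂_y V^x + Γ^x_{y j} V^j
  = (0) + (0)(1) + (-x)(1)
  = -x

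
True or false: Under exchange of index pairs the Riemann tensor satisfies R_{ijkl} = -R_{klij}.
The pair-exchange symmetry has a plus sign: R_{ijkl} = +R_{klij}.
False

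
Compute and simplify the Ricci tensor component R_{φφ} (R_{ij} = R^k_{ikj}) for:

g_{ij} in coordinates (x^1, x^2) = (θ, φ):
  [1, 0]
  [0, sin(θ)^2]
Non-zero Christoffel symbols (Γ^k_{ij} = Γ^k_{ji}):
Γ^θ_{φ φ} = -sin(2*θ)/2
Γ^φ_{θ φ} = 1/tan(θ)
R^θ_{φ θ φ} = ∂_θ Γ^θ_{φ φ} - ∂_φ Γ^θ_{φ θ} + Γ^θ_{θ m} Γ^m_{φ φ} - Γ^θ_{φ m} Γ^m_{φ θ}
  = (-cos(2*θ)) - (0) + (0) - (-cos(θ)^2) = sin(θ)^2
R^φ_{φ φ φ} = 0 (a repeated index in an antisymmetric pair)
R_{φφ} = R^θ_{φ θ φ} + R^φ_{φ φ φ} = (sin(θ)^2) + (0) = sin(θ)^2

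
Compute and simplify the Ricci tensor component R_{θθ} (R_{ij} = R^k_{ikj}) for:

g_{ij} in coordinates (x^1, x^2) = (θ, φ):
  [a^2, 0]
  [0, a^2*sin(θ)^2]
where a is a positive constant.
Non-zero Christoffel symbols (Γ^k_{ij} = Γ^k_{ji}):
Γ^θ_{φ φ} = -sin(2*θ)/2
Γ^φ_{θ φ} = 1/tan(θ)
R^θ_{θ θ θ} = 0 (a repeated index in an antisymmetric pair)
R^φ_{θ φ θ} = ∂_φ Γ^φ_{θ θ} - ∂_θ Γ^φ_{θ φ} + Γ^φ_{φ m} Γ^m_{θ θ} - Γ^φ_{θ m} Γ^m_{θ φ}
  = (0) - (-1/sin(θ)^2) + (0) - (1/tan(θ)^2) = 1
R_{θθ} = R^θ_{θ θ θ} + R^φ_{θ φ θ} = (0) + (1) = 1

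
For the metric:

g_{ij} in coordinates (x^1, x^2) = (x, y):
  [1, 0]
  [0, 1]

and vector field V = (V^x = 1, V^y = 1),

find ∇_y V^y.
All Christoffel symbols are zero.
∇_y V^y = ∂_y V^y + Γ^y_{y j} V^j
  = (0) + (0)(1) + (0)(1)
  = 0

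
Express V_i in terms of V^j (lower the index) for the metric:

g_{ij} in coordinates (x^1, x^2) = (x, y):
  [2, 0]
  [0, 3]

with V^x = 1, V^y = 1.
V_i = g_{ij} V^j:
V_x = (2)(1) + (0)(1) = 2
V_y = (0)(1) + (3)(1) = 3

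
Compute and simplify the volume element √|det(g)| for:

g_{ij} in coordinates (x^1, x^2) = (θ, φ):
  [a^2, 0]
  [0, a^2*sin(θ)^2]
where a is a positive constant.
det(g) = a^4*sin(θ)^2
√|det(g)| = a^2*sin(θ) (taking 0 < θ < π so that |sin(θ)| = sin(θ))
Volume element: dV = a^2*sin(θ) dθ dφ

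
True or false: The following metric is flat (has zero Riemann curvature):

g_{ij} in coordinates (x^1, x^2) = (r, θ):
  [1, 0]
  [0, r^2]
Non-zero Christoffel symbols:
Γ^r_{θ θ} = -r
Γ^θ_{r θ} = 1/r
Ricci tensor: R_{rr} = 0, R_{rθ} = 0, R_{θθ} = 0
All R_{ij} vanish; in 2 dimensions the Riemann tensor is fully determined by the Ricci tensor, so R^i_{jkl} = 0: the metric is flat (curvilinear coordinates on flat space).
True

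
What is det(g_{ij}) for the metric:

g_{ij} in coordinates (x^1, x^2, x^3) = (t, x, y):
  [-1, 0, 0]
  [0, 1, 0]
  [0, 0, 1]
Diagonal metric: det(g) = g_{11}·g_{22}·g_{33}
= (-1)·(1)·(1)
det(g) = -1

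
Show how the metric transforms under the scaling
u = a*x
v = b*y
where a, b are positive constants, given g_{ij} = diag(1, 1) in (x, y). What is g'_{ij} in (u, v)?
Invert the transformation: x = u/a, y = v/b
g'_{ij} = (∂x^k/∂x'^i)(∂x^l/∂x'^j) g_{kl}; with g_{kl} = δ_{kl} this is Σ_k (∂x^k/∂x'^i)(∂x^k/∂x'^j).
Jacobian: ∂x/∂u = 1/a, ∂x/∂v = 0, ∂y/∂u = 0, ∂y/∂v = 1/b
g'_{uu} = (1/a)(1/a) + (0)(0) = 1/a^2
g'_{uv} = (1/a)(0) + (0)(1/b) = 0
g'_{vv} = (0)(0) + (1/b)(1/b) = 1/b^2
g'_{ij} = diag(1/a^2, 1/b^2)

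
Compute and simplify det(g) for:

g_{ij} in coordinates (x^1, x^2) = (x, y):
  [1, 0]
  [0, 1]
For a 2×2 metric: det(g) = g_{11}·g_{22} - g_{12}·g_{21}
= (1)·(1) - (0)·(0)
= 1 - 0
det(g) = 1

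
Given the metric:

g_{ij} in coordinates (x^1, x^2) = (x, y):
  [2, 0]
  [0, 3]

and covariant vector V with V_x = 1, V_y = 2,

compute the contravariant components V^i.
Inverse metric (diagonal): g^{xx} = 1/2, g^{yy} = 1/3
V^i = g^{ij} V_j:
V^x = (1/2)(1) + (0)(2) = 1/2
V^y = (0)(1) + (1/3)(2) = 2/3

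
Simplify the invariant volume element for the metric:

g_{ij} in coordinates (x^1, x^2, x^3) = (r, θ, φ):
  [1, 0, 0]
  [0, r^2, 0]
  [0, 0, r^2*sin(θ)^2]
det(g) = r^4*sin(θ)^2
√|det(g)| = r^2*sin(θ) (taking 0 < θ < π so that |sin(θ)| = sin(θ))
Volume element: dV = r^2*sin(θ) dr dθ dφ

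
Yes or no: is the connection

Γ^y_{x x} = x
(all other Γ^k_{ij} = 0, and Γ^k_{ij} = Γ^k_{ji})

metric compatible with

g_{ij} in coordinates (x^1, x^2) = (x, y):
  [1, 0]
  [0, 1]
Using ∇_k g_{ij} = ∂_k g_{ij} - Γ^m_{ki} g_{mj} - Γ^m_{kj} g_{im}:
∇_x g_{xy} = (0) - (x) - (0) = -x ≠ 0
So the connection is not metric compatible (it is not the Levi-Civita connection).
No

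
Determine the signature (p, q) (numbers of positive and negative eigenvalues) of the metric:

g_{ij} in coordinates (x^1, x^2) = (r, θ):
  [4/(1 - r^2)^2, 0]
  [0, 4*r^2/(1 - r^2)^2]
The metric is diagonal, so its eigenvalues are the diagonal entries: 4/(1 - r^2)^2, 4*r^2/(1 - r^2)^2 (at a generic point, where coordinate-dependent entries are positive).
2 positive, 0 negative.
(2, 0) - Riemannian (positive definite)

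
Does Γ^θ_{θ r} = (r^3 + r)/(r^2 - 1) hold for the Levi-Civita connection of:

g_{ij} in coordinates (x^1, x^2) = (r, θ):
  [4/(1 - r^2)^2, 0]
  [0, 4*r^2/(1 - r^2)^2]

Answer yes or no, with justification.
Γ^θ_{θ r} = (1/2) g^{θθ} (∂_θ g_{θr} + ∂_r g_{θθ} - ∂_θ g_{θr}) = (1/2)((1 - r^2)^2/(4*r^2))((0) + (-8*(r^3 + r)/(r^2 - 1)^3) - (0)) = (-r^2 - 1)/(r^3 - r)
This differs from the proposed value (r^3 + r)/(r^2 - 1).
No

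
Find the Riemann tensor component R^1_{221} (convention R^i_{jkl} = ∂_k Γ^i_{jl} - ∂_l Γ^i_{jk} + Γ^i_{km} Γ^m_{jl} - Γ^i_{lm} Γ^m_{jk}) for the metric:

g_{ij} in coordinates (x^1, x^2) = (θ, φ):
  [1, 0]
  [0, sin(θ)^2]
Non-zero Christoffel symbols (Γ^k_{ij} = Γ^k_{ji}):
Γ^θ_{φ φ} = -sin(2*θ)/2
Γ^φ_{θ φ} = 1/tan(θ)
R^θ_{φ φ θ} = ∂_φ Γ^θ_{φ θ} - ∂_θ Γ^θ_{φ φ} + Γ^θ_{φ m} Γ^m_{φ θ} - Γ^θ_{θ m} Γ^m_{φ φ}
  = (0) - (-cos(2*θ)) + (-cos(θ)^2) - (0) = -sin(θ)^2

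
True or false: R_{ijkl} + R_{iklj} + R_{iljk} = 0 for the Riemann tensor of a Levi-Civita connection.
This is the first (algebraic) Bianchi identity.
True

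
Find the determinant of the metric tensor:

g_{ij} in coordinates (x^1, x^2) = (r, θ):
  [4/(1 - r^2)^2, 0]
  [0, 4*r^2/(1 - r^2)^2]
For a 2×2 metric: det(g) = g_{11}·g_{22} - g_{12}·g_{21}
= (4/(1 - r^2)^2)·(4*r^2/(1 - r^2)^2) - (0)·(0)
= 16*r^2/(1 - r^2)^4 - 0
det(g) = 16*r^2/(1 - r^2)^4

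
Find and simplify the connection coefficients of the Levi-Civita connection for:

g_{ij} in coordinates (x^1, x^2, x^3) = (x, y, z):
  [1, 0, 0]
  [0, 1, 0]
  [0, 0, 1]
Using Γ^k_{ij} = (1/2) g^{km} (∂_i g_{mj} + ∂_j g_{mi} - ∂_m g_{ij}); the metric is diagonal, so only the m = k term contributes.
Every metric component is constant, so all ∂_m g_{ij} = 0 and every Christoffel symbol vanishes.
All Christoffel symbols are zero.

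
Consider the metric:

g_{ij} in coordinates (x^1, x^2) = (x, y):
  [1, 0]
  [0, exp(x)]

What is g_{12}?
With x^1 = x, x^2 = y, g_{12} = g_{xy} is the row-1, column-2 entry of the matrix.
g_{12} = 0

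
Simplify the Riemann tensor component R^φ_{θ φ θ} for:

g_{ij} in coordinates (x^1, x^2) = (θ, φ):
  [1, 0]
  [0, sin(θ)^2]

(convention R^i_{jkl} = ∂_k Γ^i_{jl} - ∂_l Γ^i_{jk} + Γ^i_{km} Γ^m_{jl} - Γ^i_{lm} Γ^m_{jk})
Non-zero Christoffel symbols (Γ^k_{ij} = Γ^k_{ji}):
Γ^θ_{φ φ} = -sin(2*θ)/2
Γ^φ_{θ φ} = 1/tan(θ)
R^φ_{θ φ θ} = ∂_φ Γ^φ_{θ θ} - ∂_θ Γ^φ_{θ φ} + Γ^φ_{φ m} Γ^m_{θ θ} - Γ^φ_{θ m} Γ^m_{θ φ}
  = (0) - (-1/sin(θ)^2) + (0) - (1/tan(θ)^2) = 1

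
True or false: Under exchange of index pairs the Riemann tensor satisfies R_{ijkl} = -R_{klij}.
The pair-exchange symmetry has a plus sign: R_{ijkl} = +R_{klij}.
False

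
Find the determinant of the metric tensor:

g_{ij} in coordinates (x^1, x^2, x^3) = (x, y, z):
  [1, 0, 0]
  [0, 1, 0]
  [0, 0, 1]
Diagonal metric: det(g) = g_{11}·g_{22}·g_{33}
= (1)·(1)·(1)
det(g) = 1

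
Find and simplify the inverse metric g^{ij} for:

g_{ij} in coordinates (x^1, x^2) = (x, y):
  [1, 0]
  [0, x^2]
The metric is diagonal, so g^{ij} is diagonal with entries 1/g_{ii}: diag(1, 1/(x^2)).
g^{ij}:
  [1, 0]
  [0, 1/x^2]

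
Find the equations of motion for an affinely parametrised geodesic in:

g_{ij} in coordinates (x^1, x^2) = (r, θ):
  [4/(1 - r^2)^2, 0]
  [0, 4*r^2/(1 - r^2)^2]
Geodesic equation: d^2x^k/dλ^2 + Γ^k_{ij} (dx^i/dλ)(dx^j/dλ) = 0.
Non-zero Christoffel symbols:
Γ^r_{r r} = 2*r/(1 - r^2)
Γ^r_{θ θ} = (r^3 + r)/(r^2 - 1)
Γ^θ_{r θ} = (-r^2 - 1)/(r^3 - r)
Substituting (the symmetric pair Γ^k_{ij}, Γ^k_{ji} combines into a factor 2):
d^2r/dλ^2 + (2*r/(1 - r^2)) (dr/dλ)^2 + ((r^3 + r)/(r^2 - 1)) (dθ/dλ)^2 = 0
d^2θ/dλ^2 + ((-2*r^2 - 2)/(r^3 - r)) (dr/dλ)(dθ/dλ) = 0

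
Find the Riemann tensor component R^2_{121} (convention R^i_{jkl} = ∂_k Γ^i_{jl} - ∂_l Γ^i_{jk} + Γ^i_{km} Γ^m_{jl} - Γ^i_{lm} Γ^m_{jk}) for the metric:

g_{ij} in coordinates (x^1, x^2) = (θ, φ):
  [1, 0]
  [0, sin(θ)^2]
Non-zero Christoffel symbols (Γ^k_{ij} = Γ^k_{ji}):
Γ^θ_{φ φ} = -sin(2*θ)/2
Γ^φ_{θ φ} = 1/tan(θ)
R^φ_{θ φ θ} = ∂_φ Γ^φ_{θ θ} - ∂_θ Γ^φ_{θ φ} + Γ^φ_{φ m} Γ^m_{θ θ} - Γ^φ_{θ m} Γ^m_{θ φ}
  = (0) - (-1/sin(θ)^2) + (0) - (1/tan(θ)^2) = 1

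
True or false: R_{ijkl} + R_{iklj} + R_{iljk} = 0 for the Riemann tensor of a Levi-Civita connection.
This is the first (algebraic) Bianchi identity.
True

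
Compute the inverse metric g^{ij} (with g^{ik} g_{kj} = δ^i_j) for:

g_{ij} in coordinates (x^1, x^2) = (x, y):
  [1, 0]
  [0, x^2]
The metric is diagonal, so g^{ij} is diagonal with entries 1/g_{ii}: diag(1, 1/(x^2)).
g^{ij}:
  [1, 0]
  [0, 1/x^2]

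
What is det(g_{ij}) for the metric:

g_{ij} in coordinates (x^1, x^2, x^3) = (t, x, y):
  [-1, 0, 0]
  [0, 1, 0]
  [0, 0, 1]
Diagonal metric: det(g) = g_{11}·g_{22}·g_{33}
= (-1)·(1)·(1)
det(g) = -1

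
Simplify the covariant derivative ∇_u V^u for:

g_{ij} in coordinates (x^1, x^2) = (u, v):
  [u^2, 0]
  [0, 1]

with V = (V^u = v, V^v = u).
Non-zero Christoffel symbols:
Γ^u_{u u} = 1/u
∇_u V^u = ∂_u V^u + Γ^u_{u j} V^j
  = (0) + (1/u)(v) + (0)(u)
  = v/u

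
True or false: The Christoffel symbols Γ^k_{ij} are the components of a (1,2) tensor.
Under a change of coordinates Γ picks up an inhomogeneous term ∂²x/∂x'∂x'; e.g. Γ = 0 in Cartesian coordinates but Γ^r_{θθ} = -r in polar coordinates on the same flat plane.
False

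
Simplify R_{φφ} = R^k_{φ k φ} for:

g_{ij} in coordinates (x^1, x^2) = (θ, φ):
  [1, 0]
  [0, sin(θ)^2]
Non-zero Christoffel symbols (Γ^k_{ij} = Γ^k_{ji}):
Γ^θ_{φ φ} = -sin(2*θ)/2
Γ^φ_{θ φ} = 1/tan(θ)
R^θ_{φ θ φ} = ∂_θ Γ^θ_{φ φ} - ∂_φ Γ^θ_{φ θ} + Γ^θ_{θ m} Γ^m_{φ φ} - Γ^θ_{φ m} Γ^m_{φ θ}
  = (-cos(2*θ)) - (0) + (0) - (-cos(θ)^2) = sin(θ)^2
R^φ_{φ φ φ} = 0 (a repeated index in an antisymmetric pair)
R_{φφ} = R^θ_{φ θ φ} + R^φ_{φ φ φ} = (sin(θ)^2) + (0) = sin(θ)^2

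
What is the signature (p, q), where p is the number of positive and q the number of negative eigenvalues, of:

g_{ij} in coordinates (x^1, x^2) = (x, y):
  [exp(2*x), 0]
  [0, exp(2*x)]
The metric is diagonal, so its eigenvalues are the diagonal entries: exp(2*x), exp(2*x) (at a generic point, where coordinate-dependent entries are positive).
2 positive, 0 negative.
(2, 0) - Riemannian (positive definite)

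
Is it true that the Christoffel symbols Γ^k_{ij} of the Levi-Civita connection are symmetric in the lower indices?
The Levi-Civita connection is torsion-free, which is exactly Γ^k_{ij} = Γ^k_{ji}.
Yes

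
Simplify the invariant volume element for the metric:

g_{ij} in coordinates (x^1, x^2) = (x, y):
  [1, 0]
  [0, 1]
det(g) = 1
√|det(g)| = 1
Volume element: dV = 1 dx dy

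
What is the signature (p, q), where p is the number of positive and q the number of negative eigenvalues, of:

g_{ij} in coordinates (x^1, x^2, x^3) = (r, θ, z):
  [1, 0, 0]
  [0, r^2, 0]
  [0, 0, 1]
The metric is diagonal, so its eigenvalues are the diagonal entries: 1, r^2, 1 (at a generic point, where coordinate-dependent entries are positive).
3 positive, 0 negative.
(3, 0) - Riemannian (positive definite)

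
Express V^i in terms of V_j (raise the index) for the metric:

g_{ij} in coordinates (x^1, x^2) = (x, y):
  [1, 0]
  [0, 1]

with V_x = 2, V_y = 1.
Inverse metric (diagonal): g^{xx} = 1, g^{yy} = 1
V^i = g^{ij} V_j:
V^x = (1)(2) + (0)(1) = 2
V^y = (0)(2) + (1)(1) = 1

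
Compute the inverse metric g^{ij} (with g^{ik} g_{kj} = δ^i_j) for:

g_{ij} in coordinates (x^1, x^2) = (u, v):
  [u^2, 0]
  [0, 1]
The metric is diagonal, so g^{ij} is diagonal with entries 1/g_{ii}: diag(1/(u^2), 1).
g^{ij}:
  [1/u^2, 0]
  [0, 1]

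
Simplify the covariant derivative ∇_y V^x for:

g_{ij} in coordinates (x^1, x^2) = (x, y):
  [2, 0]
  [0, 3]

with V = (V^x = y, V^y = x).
All Christoffel symbols are zero.
∇_y V^x = ∂_y V^x + Γ^x_{y j} V^j
  = (1) + (0)(y) + (0)(x)
  = 1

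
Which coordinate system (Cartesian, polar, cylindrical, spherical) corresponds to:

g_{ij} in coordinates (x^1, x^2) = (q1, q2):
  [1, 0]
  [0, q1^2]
The line element ds^2 = dq1^2 + q1^2 dq2^2 is dr^2 + r^2 dθ^2 with q1 = r, q2 = θ.
polar coordinates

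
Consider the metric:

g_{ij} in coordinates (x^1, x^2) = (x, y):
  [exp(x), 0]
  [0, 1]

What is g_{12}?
With x^1 = x, x^2 = y, g_{12} = g_{xy} is the row-1, column-2 entry of the matrix.
g_{12} = 0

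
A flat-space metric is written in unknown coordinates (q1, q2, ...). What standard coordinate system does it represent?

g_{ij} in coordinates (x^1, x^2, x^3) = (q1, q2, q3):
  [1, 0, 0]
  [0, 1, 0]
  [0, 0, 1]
All components are constant and the metric is the identity, i.e. orthonormal rectilinear coordinates.
Cartesian (3D) coordinates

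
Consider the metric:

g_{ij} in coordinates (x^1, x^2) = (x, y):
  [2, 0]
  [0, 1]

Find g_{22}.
With x^1 = x, x^2 = y, g_{22} = g_{yy} is the row-2, column-2 entry of the matrix.
g_{22} = 1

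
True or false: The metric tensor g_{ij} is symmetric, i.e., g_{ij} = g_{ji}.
By definition the metric is a symmetric bilinear form, g_{ij} = g_{ji}.
True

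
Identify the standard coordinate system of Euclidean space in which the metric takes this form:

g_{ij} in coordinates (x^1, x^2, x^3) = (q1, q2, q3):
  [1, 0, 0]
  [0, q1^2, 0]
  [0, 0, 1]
The line element ds^2 = dq1^2 + q1^2 dq2^2 + dq3^2 is dr^2 + r^2 dθ^2 + dz^2 with q1 = r, q2 = θ, q3 = z.
cylindrical coordinates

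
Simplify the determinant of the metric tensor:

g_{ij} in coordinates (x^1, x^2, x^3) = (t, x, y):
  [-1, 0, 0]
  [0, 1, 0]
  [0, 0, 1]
Diagonal metric: det(g) = g_{11}·g_{22}·g_{33}
= (-1)·(1)·(1)
det(g) = -1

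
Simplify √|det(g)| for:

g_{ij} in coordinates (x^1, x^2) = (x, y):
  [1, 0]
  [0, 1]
det(g) = 1
√|det(g)| = 1
Volume element: dV = 1 dx dy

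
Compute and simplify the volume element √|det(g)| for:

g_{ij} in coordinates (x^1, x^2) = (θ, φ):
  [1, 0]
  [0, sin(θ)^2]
det(g) = sin(θ)^2
√|det(g)| = sin(θ) (taking 0 < θ < π so that |sin(θ)| = sin(θ))
Volume element: dV = sin(θ) dθ dφ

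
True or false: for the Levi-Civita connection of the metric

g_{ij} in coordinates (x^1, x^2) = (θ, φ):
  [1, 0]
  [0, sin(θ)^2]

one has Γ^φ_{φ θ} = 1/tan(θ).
Γ^φ_{φ θ} = (1/2) g^{φφ} (∂_φ g_{φθ} + ∂_θ g_{φφ} - ∂_φ g_{φθ}) = (1/2)(1/sin(θ)^2)((0) + (sin(2*θ)) - (0)) = 1/tan(θ)
This equals the proposed value 1/tan(θ).
True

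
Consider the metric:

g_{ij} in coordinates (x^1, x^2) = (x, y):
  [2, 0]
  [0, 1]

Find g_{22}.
With x^1 = x, x^2 = y, g_{22} = g_{yy} is the row-2, column-2 entry of the matrix.
g_{22} = 1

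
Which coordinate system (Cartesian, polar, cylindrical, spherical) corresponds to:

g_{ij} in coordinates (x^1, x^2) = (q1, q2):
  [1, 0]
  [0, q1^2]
The line element ds^2 = dq1^2 + q1^2 dq2^2 is dr^2 + r^2 dθ^2 with q1 = r, q2 = θ.
polar coordinates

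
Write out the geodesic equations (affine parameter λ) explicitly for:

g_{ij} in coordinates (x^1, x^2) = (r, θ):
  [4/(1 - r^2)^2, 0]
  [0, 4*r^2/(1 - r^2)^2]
Geodesic equation: d^2x^k/dλ^2 + Γ^k_{ij} (dx^i/dλ)(dx^j/dλ) = 0.
Non-zero Christoffel symbols:
Γ^r_{r r} = 2*r/(1 - r^2)
Γ^r_{θ θ} = (r^3 + r)/(r^2 - 1)
Γ^θ_{r θ} = (-r^2 - 1)/(r^3 - r)
Substituting (the symmetric pair Γ^k_{ij}, Γ^k_{ji} combines into a factor 2):
d^2r/dλ^2 + (2*r/(1 - r^2)) (dr/dλ)^2 + ((r^3 + r)/(r^2 - 1)) (dθ/dλ)^2 = 0
d^2θ/dλ^2 + ((-2*r^2 - 2)/(r^3 - r)) (dr/dλ)(dθ/dλ) = 0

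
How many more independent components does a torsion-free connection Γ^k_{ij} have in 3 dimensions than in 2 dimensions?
Independent components in n dimensions: n × n(n+1)/2 = n^2(n+1)/2.
3D: 3 × 6 = 18
2D: 2 × 3 = 6
Difference = 18 - 6 = 12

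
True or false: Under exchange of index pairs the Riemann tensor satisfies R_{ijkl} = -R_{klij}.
The pair-exchange symmetry has a plus sign: R_{ijkl} = +R_{klij}.
False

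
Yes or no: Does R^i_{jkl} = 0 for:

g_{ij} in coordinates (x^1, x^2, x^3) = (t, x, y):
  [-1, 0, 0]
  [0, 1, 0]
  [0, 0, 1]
All metric components are constant, so every Christoffel symbol vanishes and R^i_{jkl} = 0.
Yes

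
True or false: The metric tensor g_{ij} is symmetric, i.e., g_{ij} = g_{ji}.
By definition the metric is a symmetric bilinear form, g_{ij} = g_{ji}.
True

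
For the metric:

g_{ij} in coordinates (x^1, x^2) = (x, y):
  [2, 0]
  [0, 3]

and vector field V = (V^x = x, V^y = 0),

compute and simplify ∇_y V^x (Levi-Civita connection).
All Christoffel symbols are zero.
∇_y V^x = ∂_y V^x + Γ^x_{y j} V^j
  = (0) + (0)(x) + (0)(0)
  = 0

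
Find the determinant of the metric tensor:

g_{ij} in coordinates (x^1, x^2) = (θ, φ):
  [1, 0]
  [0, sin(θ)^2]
For a 2×2 metric: det(g) = g_{11}·g_{22} - g_{12}·g_{21}
= (1)·(sin(θ)^2) - (0)·(0)
= sin(θ)^2 - 0
det(g) = sin(θ)^2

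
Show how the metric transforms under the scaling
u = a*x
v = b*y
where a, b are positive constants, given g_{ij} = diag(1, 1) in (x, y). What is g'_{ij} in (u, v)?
Invert the transformation: x = u/a, y = v/b
g'_{ij} = (∂x^k/∂x'^i)(∂x^l/∂x'^j) g_{kl}; with g_{kl} = δ_{kl} this is Σ_k (∂x^k/∂x'^i)(∂x^k/∂x'^j).
Jacobian: ∂x/∂u = 1/a, ∂x/∂v = 0, ∂y/∂u = 0, ∂y/∂v = 1/b
g'_{uu} = (1/a)(1/a) + (0)(0) = 1/a^2
g'_{uv} = (1/a)(0) + (0)(1/b) = 0
g'_{vv} = (0)(0) + (1/b)(1/b) = 1/b^2
g'_{ij} = diag(1/a^2, 1/b^2)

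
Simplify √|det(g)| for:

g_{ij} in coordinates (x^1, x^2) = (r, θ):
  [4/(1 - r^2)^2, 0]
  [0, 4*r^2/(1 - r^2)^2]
det(g) = 16*r^2/(1 - r^2)^4
√|det(g)| = 4*r/(r^2 - 1)^2
Volume element: dV = 4*r/(r^2 - 1)^2 dr dθ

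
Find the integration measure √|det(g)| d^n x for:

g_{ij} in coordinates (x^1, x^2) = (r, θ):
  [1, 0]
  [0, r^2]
det(g) = r^2
√|det(g)| = r
Volume element: dV = r dr dθ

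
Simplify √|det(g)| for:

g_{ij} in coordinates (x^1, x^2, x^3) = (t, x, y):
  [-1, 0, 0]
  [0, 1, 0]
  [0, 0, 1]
det(g) = -1
√|det(g)| = 1
Volume element: dV = 1 dt dx dy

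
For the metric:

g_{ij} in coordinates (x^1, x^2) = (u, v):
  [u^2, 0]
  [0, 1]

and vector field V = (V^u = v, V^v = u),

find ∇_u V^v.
Non-zero Christoffel symbols:
Γ^u_{u u} = 1/u
∇_u V^v = ∂_u V^v + Γ^v_{u j} V^j
  = (1) + (0)(v) + (0)(u)
  = 1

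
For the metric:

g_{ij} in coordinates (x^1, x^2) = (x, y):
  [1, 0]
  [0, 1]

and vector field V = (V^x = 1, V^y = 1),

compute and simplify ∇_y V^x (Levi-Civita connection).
All Christoffel symbols are zero.
∇_y V^x = ∂_y V^x + Γ^x_{y j} V^j
  = (0) + (0)(1) + (0)(1)
  = 0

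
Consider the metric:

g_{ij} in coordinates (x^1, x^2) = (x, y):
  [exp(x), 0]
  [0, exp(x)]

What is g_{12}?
With x^1 = x, x^2 = y, g_{12} = g_{xy} is the row-1, column-2 entry of the matrix.
g_{12} = 0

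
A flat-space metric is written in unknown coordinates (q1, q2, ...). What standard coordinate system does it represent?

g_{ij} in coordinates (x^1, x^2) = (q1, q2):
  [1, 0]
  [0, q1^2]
The line element ds^2 = dq1^2 + q1^2 dq2^2 is dr^2 + r^2 dθ^2 with q1 = r, q2 = θ.
polar coordinates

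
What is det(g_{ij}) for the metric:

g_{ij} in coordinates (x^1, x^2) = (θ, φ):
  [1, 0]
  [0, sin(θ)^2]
For a 2×2 metric: det(g) = g_{11}·g_{22} - g_{12}·g_{21}
= (1)·(sin(θ)^2) - (0)·(0)
= sin(θ)^2 - 0
det(g) = sin(θ)^2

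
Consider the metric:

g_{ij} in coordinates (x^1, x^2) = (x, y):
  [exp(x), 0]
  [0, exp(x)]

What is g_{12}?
With x^1 = x, x^2 = y, g_{12} = g_{xy} is the row-1, column-2 entry of the matrix.
g_{12} = 0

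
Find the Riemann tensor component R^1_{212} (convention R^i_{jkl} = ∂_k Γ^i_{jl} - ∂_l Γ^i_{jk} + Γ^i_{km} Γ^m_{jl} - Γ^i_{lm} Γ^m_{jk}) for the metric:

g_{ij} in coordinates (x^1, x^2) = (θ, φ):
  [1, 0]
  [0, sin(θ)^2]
Non-zero Christoffel symbols (Γ^k_{ij} = Γ^k_{ji}):
Γ^θ_{φ φ} = -sin(2*θ)/2
Γ^φ_{θ φ} = 1/tan(θ)
R^θ_{φ θ φ} = ∂_θ Γ^θ_{φ φ} - ∂_φ Γ^θ_{φ θ} + Γ^θ_{θ m} Γ^m_{φ φ} - Γ^θ_{φ m} Γ^m_{φ θ}
  = (-cos(2*θ)) - (0) + (0) - (-cos(θ)^2) = sin(θ)^2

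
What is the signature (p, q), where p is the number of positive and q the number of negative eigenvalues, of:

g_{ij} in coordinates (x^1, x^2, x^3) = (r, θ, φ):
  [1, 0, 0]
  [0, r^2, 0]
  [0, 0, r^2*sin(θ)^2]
The metric is diagonal, so its eigenvalues are the diagonal entries: 1, r^2, r^2*sin(θ)^2 (at a generic point, where coordinate-dependent entries are positive).
3 positive, 0 negative.
(3, 0) - Riemannian (positive definite)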